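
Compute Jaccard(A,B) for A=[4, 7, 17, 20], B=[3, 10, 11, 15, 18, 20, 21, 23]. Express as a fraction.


A intersect B = [20]
|A intersect B| = 1
A union B = [3, 4, 7, 10, 11, 15, 17, 18, 20, 21, 23]
|A union B| = 11
Jaccard = 1/11 = 1/11

1/11


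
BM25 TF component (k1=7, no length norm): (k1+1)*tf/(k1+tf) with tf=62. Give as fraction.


BM25 TF component = (k1+1)*tf / (k1+tf)
k1 = 7, tf = 62
Numerator = (7+1)*62 = 496
Denominator = 7 + 62 = 69
= 496/69 = 496/69

496/69


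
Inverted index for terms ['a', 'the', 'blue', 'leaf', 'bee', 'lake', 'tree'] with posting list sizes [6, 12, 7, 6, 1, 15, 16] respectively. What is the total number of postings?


Summing posting list sizes:
'a': 6 postings
'the': 12 postings
'blue': 7 postings
'leaf': 6 postings
'bee': 1 postings
'lake': 15 postings
'tree': 16 postings
Total = 6 + 12 + 7 + 6 + 1 + 15 + 16 = 63

63


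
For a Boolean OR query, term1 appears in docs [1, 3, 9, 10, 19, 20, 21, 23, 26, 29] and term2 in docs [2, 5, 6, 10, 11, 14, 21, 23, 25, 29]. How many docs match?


Boolean OR: find union of posting lists
term1 docs: [1, 3, 9, 10, 19, 20, 21, 23, 26, 29]
term2 docs: [2, 5, 6, 10, 11, 14, 21, 23, 25, 29]
Union: [1, 2, 3, 5, 6, 9, 10, 11, 14, 19, 20, 21, 23, 25, 26, 29]
|union| = 16

16


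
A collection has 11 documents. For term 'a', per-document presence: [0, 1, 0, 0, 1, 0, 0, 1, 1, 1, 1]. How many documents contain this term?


Checking each document for 'a':
Doc 1: absent
Doc 2: present
Doc 3: absent
Doc 4: absent
Doc 5: present
Doc 6: absent
Doc 7: absent
Doc 8: present
Doc 9: present
Doc 10: present
Doc 11: present
df = sum of presences = 0 + 1 + 0 + 0 + 1 + 0 + 0 + 1 + 1 + 1 + 1 = 6

6


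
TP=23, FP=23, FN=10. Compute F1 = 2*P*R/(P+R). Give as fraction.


F1 = 2 * P * R / (P + R)
P = TP/(TP+FP) = 23/46 = 1/2
R = TP/(TP+FN) = 23/33 = 23/33
2 * P * R = 2 * 1/2 * 23/33 = 23/33
P + R = 1/2 + 23/33 = 79/66
F1 = 23/33 / 79/66 = 46/79

46/79


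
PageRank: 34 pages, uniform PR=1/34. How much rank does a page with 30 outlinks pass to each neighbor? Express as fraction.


Initial PR = 1/34 = 1/34
Outlinks = 30
Contribution per link = PR / outlinks
= 1/34 / 30
= 1/1020

1/1020


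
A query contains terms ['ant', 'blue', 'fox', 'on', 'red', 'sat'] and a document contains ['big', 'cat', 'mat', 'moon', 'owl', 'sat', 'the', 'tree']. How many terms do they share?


Query terms: ['ant', 'blue', 'fox', 'on', 'red', 'sat']
Document terms: ['big', 'cat', 'mat', 'moon', 'owl', 'sat', 'the', 'tree']
Common terms: ['sat']
Overlap count = 1

1


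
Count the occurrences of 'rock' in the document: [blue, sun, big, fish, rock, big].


Document has 6 words
Scanning for 'rock':
Found at positions: [4]
Count = 1

1


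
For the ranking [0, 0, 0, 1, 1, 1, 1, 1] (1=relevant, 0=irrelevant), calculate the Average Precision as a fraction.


Computing P@k for each relevant position:
Position 1: not relevant
Position 2: not relevant
Position 3: not relevant
Position 4: relevant, P@4 = 1/4 = 1/4
Position 5: relevant, P@5 = 2/5 = 2/5
Position 6: relevant, P@6 = 3/6 = 1/2
Position 7: relevant, P@7 = 4/7 = 4/7
Position 8: relevant, P@8 = 5/8 = 5/8
Sum of P@k = 1/4 + 2/5 + 1/2 + 4/7 + 5/8 = 657/280
AP = 657/280 / 5 = 657/1400

657/1400


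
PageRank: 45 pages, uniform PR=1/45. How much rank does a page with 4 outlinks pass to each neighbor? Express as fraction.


Initial PR = 1/45 = 1/45
Outlinks = 4
Contribution per link = PR / outlinks
= 1/45 / 4
= 1/180

1/180


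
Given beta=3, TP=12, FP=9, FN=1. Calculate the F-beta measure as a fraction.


P = TP/(TP+FP) = 12/21 = 4/7
R = TP/(TP+FN) = 12/13 = 12/13
beta^2 = 3^2 = 9
(1 + beta^2) = 10
Numerator = (1+beta^2)*P*R = 480/91
Denominator = beta^2*P + R = 36/7 + 12/13 = 552/91
F_beta = 20/23

20/23


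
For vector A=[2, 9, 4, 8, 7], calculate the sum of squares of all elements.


|A|^2 = sum of squared components
A[0]^2 = 2^2 = 4
A[1]^2 = 9^2 = 81
A[2]^2 = 4^2 = 16
A[3]^2 = 8^2 = 64
A[4]^2 = 7^2 = 49
Sum = 4 + 81 + 16 + 64 + 49 = 214

214


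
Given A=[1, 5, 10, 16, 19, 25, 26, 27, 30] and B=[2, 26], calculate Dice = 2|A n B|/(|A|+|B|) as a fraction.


A intersect B = [26]
|A intersect B| = 1
|A| = 9, |B| = 2
Dice = 2*1 / (9+2)
= 2 / 11 = 2/11

2/11


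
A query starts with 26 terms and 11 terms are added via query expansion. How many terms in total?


Original terms: 26
Expansion terms: 11
Total = 26 + 11 = 37

37


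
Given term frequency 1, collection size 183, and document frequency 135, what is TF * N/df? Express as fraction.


TF * (N/df)
= 1 * (183/135)
= 1 * 61/45
= 61/45

61/45


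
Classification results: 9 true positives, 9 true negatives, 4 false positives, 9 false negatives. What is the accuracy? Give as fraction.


Accuracy = (TP + TN) / (TP + TN + FP + FN)
TP + TN = 9 + 9 = 18
Total = 9 + 9 + 4 + 9 = 31
Accuracy = 18 / 31 = 18/31

18/31


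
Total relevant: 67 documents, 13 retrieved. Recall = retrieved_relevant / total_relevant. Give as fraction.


Recall = retrieved_relevant / total_relevant
= 13 / 67
= 13 / (13 + 54)
= 13/67

13/67


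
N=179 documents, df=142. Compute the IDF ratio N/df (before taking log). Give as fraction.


IDF ratio = N / df
= 179 / 142
= 179/142

179/142


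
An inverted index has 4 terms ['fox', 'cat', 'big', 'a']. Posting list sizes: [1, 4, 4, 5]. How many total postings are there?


Summing posting list sizes:
'fox': 1 postings
'cat': 4 postings
'big': 4 postings
'a': 5 postings
Total = 1 + 4 + 4 + 5 = 14

14


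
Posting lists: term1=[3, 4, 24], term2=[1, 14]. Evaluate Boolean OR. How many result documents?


Boolean OR: find union of posting lists
term1 docs: [3, 4, 24]
term2 docs: [1, 14]
Union: [1, 3, 4, 14, 24]
|union| = 5

5


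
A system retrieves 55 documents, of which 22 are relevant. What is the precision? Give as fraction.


Precision = relevant_retrieved / total_retrieved
= 22 / 55
= 22 / (22 + 33)
= 2/5

2/5


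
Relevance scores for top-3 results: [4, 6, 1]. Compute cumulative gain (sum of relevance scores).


Cumulative Gain = sum of relevance scores
Position 1: rel=4, running sum=4
Position 2: rel=6, running sum=10
Position 3: rel=1, running sum=11
CG = 11

11


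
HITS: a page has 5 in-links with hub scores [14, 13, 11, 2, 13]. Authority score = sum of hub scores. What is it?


Authority = sum of hub scores of in-linkers
In-link 1: hub score = 14
In-link 2: hub score = 13
In-link 3: hub score = 11
In-link 4: hub score = 2
In-link 5: hub score = 13
Authority = 14 + 13 + 11 + 2 + 13 = 53

53


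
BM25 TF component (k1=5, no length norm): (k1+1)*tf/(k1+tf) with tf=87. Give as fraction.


BM25 TF component = (k1+1)*tf / (k1+tf)
k1 = 5, tf = 87
Numerator = (5+1)*87 = 522
Denominator = 5 + 87 = 92
= 522/92 = 261/46

261/46


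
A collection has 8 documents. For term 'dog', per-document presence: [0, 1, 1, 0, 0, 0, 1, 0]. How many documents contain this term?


Checking each document for 'dog':
Doc 1: absent
Doc 2: present
Doc 3: present
Doc 4: absent
Doc 5: absent
Doc 6: absent
Doc 7: present
Doc 8: absent
df = sum of presences = 0 + 1 + 1 + 0 + 0 + 0 + 1 + 0 = 3

3


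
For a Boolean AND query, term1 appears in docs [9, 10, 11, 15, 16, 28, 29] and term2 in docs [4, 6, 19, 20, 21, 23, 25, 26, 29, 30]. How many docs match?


Boolean AND: find intersection of posting lists
term1 docs: [9, 10, 11, 15, 16, 28, 29]
term2 docs: [4, 6, 19, 20, 21, 23, 25, 26, 29, 30]
Intersection: [29]
|intersection| = 1

1


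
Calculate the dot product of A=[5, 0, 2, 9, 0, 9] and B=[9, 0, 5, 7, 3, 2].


Dot product = sum of element-wise products
A[0]*B[0] = 5*9 = 45
A[1]*B[1] = 0*0 = 0
A[2]*B[2] = 2*5 = 10
A[3]*B[3] = 9*7 = 63
A[4]*B[4] = 0*3 = 0
A[5]*B[5] = 9*2 = 18
Sum = 45 + 0 + 10 + 63 + 0 + 18 = 136

136


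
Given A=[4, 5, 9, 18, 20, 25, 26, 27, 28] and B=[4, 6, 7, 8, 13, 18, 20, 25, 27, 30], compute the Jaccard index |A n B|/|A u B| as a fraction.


A intersect B = [4, 18, 20, 25, 27]
|A intersect B| = 5
A union B = [4, 5, 6, 7, 8, 9, 13, 18, 20, 25, 26, 27, 28, 30]
|A union B| = 14
Jaccard = 5/14 = 5/14

5/14


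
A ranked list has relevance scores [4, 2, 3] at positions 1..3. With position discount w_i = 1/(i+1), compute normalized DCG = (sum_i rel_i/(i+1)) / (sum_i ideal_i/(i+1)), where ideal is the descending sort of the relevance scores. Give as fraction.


Position discount weights w_i = 1/(i+1) for i=1..3:
Weights = [1/2, 1/3, 1/4]
Actual relevance: [4, 2, 3]
DCG = 4/2 + 2/3 + 3/4 = 41/12
Ideal relevance (sorted desc): [4, 3, 2]
Ideal DCG = 4/2 + 3/3 + 2/4 = 7/2
nDCG = DCG / ideal_DCG = 41/12 / 7/2 = 41/42

41/42


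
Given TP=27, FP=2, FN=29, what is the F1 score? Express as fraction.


F1 = 2 * P * R / (P + R)
P = TP/(TP+FP) = 27/29 = 27/29
R = TP/(TP+FN) = 27/56 = 27/56
2 * P * R = 2 * 27/29 * 27/56 = 729/812
P + R = 27/29 + 27/56 = 2295/1624
F1 = 729/812 / 2295/1624 = 54/85

54/85


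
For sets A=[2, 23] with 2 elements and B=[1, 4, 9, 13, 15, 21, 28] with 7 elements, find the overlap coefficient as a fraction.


A intersect B = []
|A intersect B| = 0
min(|A|, |B|) = min(2, 7) = 2
Overlap = 0 / 2 = 0

0


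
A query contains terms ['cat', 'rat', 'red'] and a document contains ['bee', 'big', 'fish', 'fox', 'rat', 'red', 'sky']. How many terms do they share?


Query terms: ['cat', 'rat', 'red']
Document terms: ['bee', 'big', 'fish', 'fox', 'rat', 'red', 'sky']
Common terms: ['rat', 'red']
Overlap count = 2

2


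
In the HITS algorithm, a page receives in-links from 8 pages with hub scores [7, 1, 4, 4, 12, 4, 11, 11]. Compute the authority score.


Authority = sum of hub scores of in-linkers
In-link 1: hub score = 7
In-link 2: hub score = 1
In-link 3: hub score = 4
In-link 4: hub score = 4
In-link 5: hub score = 12
In-link 6: hub score = 4
In-link 7: hub score = 11
In-link 8: hub score = 11
Authority = 7 + 1 + 4 + 4 + 12 + 4 + 11 + 11 = 54

54


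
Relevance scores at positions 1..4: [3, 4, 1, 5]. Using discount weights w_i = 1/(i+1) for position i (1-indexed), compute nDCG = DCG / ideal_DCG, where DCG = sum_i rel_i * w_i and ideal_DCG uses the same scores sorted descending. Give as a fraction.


Position discount weights w_i = 1/(i+1) for i=1..4:
Weights = [1/2, 1/3, 1/4, 1/5]
Actual relevance: [3, 4, 1, 5]
DCG = 3/2 + 4/3 + 1/4 + 5/5 = 49/12
Ideal relevance (sorted desc): [5, 4, 3, 1]
Ideal DCG = 5/2 + 4/3 + 3/4 + 1/5 = 287/60
nDCG = DCG / ideal_DCG = 49/12 / 287/60 = 35/41

35/41


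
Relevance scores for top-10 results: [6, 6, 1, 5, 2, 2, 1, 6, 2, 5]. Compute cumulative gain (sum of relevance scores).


Cumulative Gain = sum of relevance scores
Position 1: rel=6, running sum=6
Position 2: rel=6, running sum=12
Position 3: rel=1, running sum=13
Position 4: rel=5, running sum=18
Position 5: rel=2, running sum=20
Position 6: rel=2, running sum=22
Position 7: rel=1, running sum=23
Position 8: rel=6, running sum=29
Position 9: rel=2, running sum=31
Position 10: rel=5, running sum=36
CG = 36

36


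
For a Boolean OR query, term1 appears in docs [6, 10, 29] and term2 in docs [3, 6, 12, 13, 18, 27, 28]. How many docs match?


Boolean OR: find union of posting lists
term1 docs: [6, 10, 29]
term2 docs: [3, 6, 12, 13, 18, 27, 28]
Union: [3, 6, 10, 12, 13, 18, 27, 28, 29]
|union| = 9

9


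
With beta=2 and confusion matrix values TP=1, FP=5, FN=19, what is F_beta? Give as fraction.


P = TP/(TP+FP) = 1/6 = 1/6
R = TP/(TP+FN) = 1/20 = 1/20
beta^2 = 2^2 = 4
(1 + beta^2) = 5
Numerator = (1+beta^2)*P*R = 1/24
Denominator = beta^2*P + R = 2/3 + 1/20 = 43/60
F_beta = 5/86

5/86


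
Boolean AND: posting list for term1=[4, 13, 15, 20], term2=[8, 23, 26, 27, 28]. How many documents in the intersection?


Boolean AND: find intersection of posting lists
term1 docs: [4, 13, 15, 20]
term2 docs: [8, 23, 26, 27, 28]
Intersection: []
|intersection| = 0

0


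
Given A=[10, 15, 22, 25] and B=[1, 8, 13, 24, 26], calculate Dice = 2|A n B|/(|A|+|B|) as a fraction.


A intersect B = []
|A intersect B| = 0
|A| = 4, |B| = 5
Dice = 2*0 / (4+5)
= 0 / 9 = 0

0


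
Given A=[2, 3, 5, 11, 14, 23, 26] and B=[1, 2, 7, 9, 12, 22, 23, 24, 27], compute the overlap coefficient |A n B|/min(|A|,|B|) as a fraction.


A intersect B = [2, 23]
|A intersect B| = 2
min(|A|, |B|) = min(7, 9) = 7
Overlap = 2 / 7 = 2/7

2/7


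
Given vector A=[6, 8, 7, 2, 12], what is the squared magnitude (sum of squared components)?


|A|^2 = sum of squared components
A[0]^2 = 6^2 = 36
A[1]^2 = 8^2 = 64
A[2]^2 = 7^2 = 49
A[3]^2 = 2^2 = 4
A[4]^2 = 12^2 = 144
Sum = 36 + 64 + 49 + 4 + 144 = 297

297


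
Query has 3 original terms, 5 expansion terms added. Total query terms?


Original terms: 3
Expansion terms: 5
Total = 3 + 5 = 8

8


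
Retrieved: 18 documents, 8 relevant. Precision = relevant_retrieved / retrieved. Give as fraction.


Precision = relevant_retrieved / total_retrieved
= 8 / 18
= 8 / (8 + 10)
= 4/9

4/9


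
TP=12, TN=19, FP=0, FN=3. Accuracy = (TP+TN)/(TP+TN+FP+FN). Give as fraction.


Accuracy = (TP + TN) / (TP + TN + FP + FN)
TP + TN = 12 + 19 = 31
Total = 12 + 19 + 0 + 3 = 34
Accuracy = 31 / 34 = 31/34

31/34


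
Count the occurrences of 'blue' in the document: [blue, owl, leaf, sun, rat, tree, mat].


Document has 7 words
Scanning for 'blue':
Found at positions: [0]
Count = 1

1


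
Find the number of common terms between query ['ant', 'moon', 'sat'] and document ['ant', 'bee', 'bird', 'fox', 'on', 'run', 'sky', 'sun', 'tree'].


Query terms: ['ant', 'moon', 'sat']
Document terms: ['ant', 'bee', 'bird', 'fox', 'on', 'run', 'sky', 'sun', 'tree']
Common terms: ['ant']
Overlap count = 1

1


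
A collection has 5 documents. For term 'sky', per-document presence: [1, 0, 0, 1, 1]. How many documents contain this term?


Checking each document for 'sky':
Doc 1: present
Doc 2: absent
Doc 3: absent
Doc 4: present
Doc 5: present
df = sum of presences = 1 + 0 + 0 + 1 + 1 = 3

3


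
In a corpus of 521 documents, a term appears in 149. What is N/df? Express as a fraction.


IDF ratio = N / df
= 521 / 149
= 521/149

521/149


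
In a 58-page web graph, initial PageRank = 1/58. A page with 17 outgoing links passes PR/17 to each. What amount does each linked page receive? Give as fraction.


Initial PR = 1/58 = 1/58
Outlinks = 17
Contribution per link = PR / outlinks
= 1/58 / 17
= 1/986

1/986


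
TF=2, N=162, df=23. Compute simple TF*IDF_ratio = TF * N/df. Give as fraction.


TF * (N/df)
= 2 * (162/23)
= 2 * 162/23
= 324/23

324/23


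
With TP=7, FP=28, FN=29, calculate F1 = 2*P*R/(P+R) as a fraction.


F1 = 2 * P * R / (P + R)
P = TP/(TP+FP) = 7/35 = 1/5
R = TP/(TP+FN) = 7/36 = 7/36
2 * P * R = 2 * 1/5 * 7/36 = 7/90
P + R = 1/5 + 7/36 = 71/180
F1 = 7/90 / 71/180 = 14/71

14/71


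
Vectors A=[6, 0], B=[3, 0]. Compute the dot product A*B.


Dot product = sum of element-wise products
A[0]*B[0] = 6*3 = 18
A[1]*B[1] = 0*0 = 0
Sum = 18 + 0 = 18

18


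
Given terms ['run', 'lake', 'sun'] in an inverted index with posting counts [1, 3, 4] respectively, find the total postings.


Summing posting list sizes:
'run': 1 postings
'lake': 3 postings
'sun': 4 postings
Total = 1 + 3 + 4 = 8

8


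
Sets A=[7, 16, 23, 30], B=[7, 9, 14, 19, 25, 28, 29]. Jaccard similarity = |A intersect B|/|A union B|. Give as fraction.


A intersect B = [7]
|A intersect B| = 1
A union B = [7, 9, 14, 16, 19, 23, 25, 28, 29, 30]
|A union B| = 10
Jaccard = 1/10 = 1/10

1/10


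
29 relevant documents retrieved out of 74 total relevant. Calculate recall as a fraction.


Recall = retrieved_relevant / total_relevant
= 29 / 74
= 29 / (29 + 45)
= 29/74

29/74


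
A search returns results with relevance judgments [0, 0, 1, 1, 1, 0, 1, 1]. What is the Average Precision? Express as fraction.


Computing P@k for each relevant position:
Position 1: not relevant
Position 2: not relevant
Position 3: relevant, P@3 = 1/3 = 1/3
Position 4: relevant, P@4 = 2/4 = 1/2
Position 5: relevant, P@5 = 3/5 = 3/5
Position 6: not relevant
Position 7: relevant, P@7 = 4/7 = 4/7
Position 8: relevant, P@8 = 5/8 = 5/8
Sum of P@k = 1/3 + 1/2 + 3/5 + 4/7 + 5/8 = 2209/840
AP = 2209/840 / 5 = 2209/4200

2209/4200


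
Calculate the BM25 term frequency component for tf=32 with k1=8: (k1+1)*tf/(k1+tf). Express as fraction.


BM25 TF component = (k1+1)*tf / (k1+tf)
k1 = 8, tf = 32
Numerator = (8+1)*32 = 288
Denominator = 8 + 32 = 40
= 288/40 = 36/5

36/5


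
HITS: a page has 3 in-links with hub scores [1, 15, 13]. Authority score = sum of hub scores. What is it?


Authority = sum of hub scores of in-linkers
In-link 1: hub score = 1
In-link 2: hub score = 15
In-link 3: hub score = 13
Authority = 1 + 15 + 13 = 29

29


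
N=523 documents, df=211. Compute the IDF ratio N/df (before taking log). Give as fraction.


IDF ratio = N / df
= 523 / 211
= 523/211

523/211


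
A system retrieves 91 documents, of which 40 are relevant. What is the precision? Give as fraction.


Precision = relevant_retrieved / total_retrieved
= 40 / 91
= 40 / (40 + 51)
= 40/91

40/91


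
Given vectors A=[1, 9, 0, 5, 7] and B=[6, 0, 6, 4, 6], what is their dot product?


Dot product = sum of element-wise products
A[0]*B[0] = 1*6 = 6
A[1]*B[1] = 9*0 = 0
A[2]*B[2] = 0*6 = 0
A[3]*B[3] = 5*4 = 20
A[4]*B[4] = 7*6 = 42
Sum = 6 + 0 + 0 + 20 + 42 = 68

68


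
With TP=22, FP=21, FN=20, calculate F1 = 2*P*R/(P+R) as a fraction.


F1 = 2 * P * R / (P + R)
P = TP/(TP+FP) = 22/43 = 22/43
R = TP/(TP+FN) = 22/42 = 11/21
2 * P * R = 2 * 22/43 * 11/21 = 484/903
P + R = 22/43 + 11/21 = 935/903
F1 = 484/903 / 935/903 = 44/85

44/85


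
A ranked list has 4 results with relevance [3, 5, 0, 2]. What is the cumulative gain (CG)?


Cumulative Gain = sum of relevance scores
Position 1: rel=3, running sum=3
Position 2: rel=5, running sum=8
Position 3: rel=0, running sum=8
Position 4: rel=2, running sum=10
CG = 10

10


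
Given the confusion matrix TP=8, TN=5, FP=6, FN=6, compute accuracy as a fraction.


Accuracy = (TP + TN) / (TP + TN + FP + FN)
TP + TN = 8 + 5 = 13
Total = 8 + 5 + 6 + 6 = 25
Accuracy = 13 / 25 = 13/25

13/25


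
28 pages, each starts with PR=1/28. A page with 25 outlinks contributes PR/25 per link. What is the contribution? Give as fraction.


Initial PR = 1/28 = 1/28
Outlinks = 25
Contribution per link = PR / outlinks
= 1/28 / 25
= 1/700

1/700


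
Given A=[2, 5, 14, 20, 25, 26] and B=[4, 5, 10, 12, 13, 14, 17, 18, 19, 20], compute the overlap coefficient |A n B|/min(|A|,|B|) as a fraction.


A intersect B = [5, 14, 20]
|A intersect B| = 3
min(|A|, |B|) = min(6, 10) = 6
Overlap = 3 / 6 = 1/2

1/2


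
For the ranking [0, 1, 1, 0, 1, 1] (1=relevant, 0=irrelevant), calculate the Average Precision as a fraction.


Computing P@k for each relevant position:
Position 1: not relevant
Position 2: relevant, P@2 = 1/2 = 1/2
Position 3: relevant, P@3 = 2/3 = 2/3
Position 4: not relevant
Position 5: relevant, P@5 = 3/5 = 3/5
Position 6: relevant, P@6 = 4/6 = 2/3
Sum of P@k = 1/2 + 2/3 + 3/5 + 2/3 = 73/30
AP = 73/30 / 4 = 73/120

73/120


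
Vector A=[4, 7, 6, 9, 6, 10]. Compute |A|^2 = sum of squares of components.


|A|^2 = sum of squared components
A[0]^2 = 4^2 = 16
A[1]^2 = 7^2 = 49
A[2]^2 = 6^2 = 36
A[3]^2 = 9^2 = 81
A[4]^2 = 6^2 = 36
A[5]^2 = 10^2 = 100
Sum = 16 + 49 + 36 + 81 + 36 + 100 = 318

318


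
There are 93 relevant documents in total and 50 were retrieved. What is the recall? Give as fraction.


Recall = retrieved_relevant / total_relevant
= 50 / 93
= 50 / (50 + 43)
= 50/93

50/93


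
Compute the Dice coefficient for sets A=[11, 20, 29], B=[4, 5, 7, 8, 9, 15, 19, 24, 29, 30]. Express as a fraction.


A intersect B = [29]
|A intersect B| = 1
|A| = 3, |B| = 10
Dice = 2*1 / (3+10)
= 2 / 13 = 2/13

2/13


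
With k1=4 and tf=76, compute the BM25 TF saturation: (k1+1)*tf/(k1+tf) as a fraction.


BM25 TF component = (k1+1)*tf / (k1+tf)
k1 = 4, tf = 76
Numerator = (4+1)*76 = 380
Denominator = 4 + 76 = 80
= 380/80 = 19/4

19/4


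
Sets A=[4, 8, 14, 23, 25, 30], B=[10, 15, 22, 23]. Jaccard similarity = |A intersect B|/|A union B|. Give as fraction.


A intersect B = [23]
|A intersect B| = 1
A union B = [4, 8, 10, 14, 15, 22, 23, 25, 30]
|A union B| = 9
Jaccard = 1/9 = 1/9

1/9


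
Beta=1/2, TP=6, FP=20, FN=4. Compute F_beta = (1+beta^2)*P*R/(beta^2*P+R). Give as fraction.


P = TP/(TP+FP) = 6/26 = 3/13
R = TP/(TP+FN) = 6/10 = 3/5
beta^2 = 1/2^2 = 1/4
(1 + beta^2) = 5/4
Numerator = (1+beta^2)*P*R = 9/52
Denominator = beta^2*P + R = 3/52 + 3/5 = 171/260
F_beta = 5/19

5/19


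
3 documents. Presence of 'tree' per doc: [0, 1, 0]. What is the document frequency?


Checking each document for 'tree':
Doc 1: absent
Doc 2: present
Doc 3: absent
df = sum of presences = 0 + 1 + 0 = 1

1


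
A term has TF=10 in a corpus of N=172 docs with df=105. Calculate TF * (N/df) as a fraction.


TF * (N/df)
= 10 * (172/105)
= 10 * 172/105
= 344/21

344/21


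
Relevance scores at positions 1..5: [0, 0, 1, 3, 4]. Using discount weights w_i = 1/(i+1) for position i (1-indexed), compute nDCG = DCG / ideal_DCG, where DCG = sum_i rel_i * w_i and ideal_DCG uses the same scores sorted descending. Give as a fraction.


Position discount weights w_i = 1/(i+1) for i=1..5:
Weights = [1/2, 1/3, 1/4, 1/5, 1/6]
Actual relevance: [0, 0, 1, 3, 4]
DCG = 0/2 + 0/3 + 1/4 + 3/5 + 4/6 = 91/60
Ideal relevance (sorted desc): [4, 3, 1, 0, 0]
Ideal DCG = 4/2 + 3/3 + 1/4 + 0/5 + 0/6 = 13/4
nDCG = DCG / ideal_DCG = 91/60 / 13/4 = 7/15

7/15


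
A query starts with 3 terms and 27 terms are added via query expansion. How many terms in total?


Original terms: 3
Expansion terms: 27
Total = 3 + 27 = 30

30


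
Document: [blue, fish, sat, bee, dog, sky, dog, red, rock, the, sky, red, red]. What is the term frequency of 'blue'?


Document has 13 words
Scanning for 'blue':
Found at positions: [0]
Count = 1

1


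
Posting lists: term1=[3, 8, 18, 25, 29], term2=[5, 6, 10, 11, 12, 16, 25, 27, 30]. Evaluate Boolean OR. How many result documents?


Boolean OR: find union of posting lists
term1 docs: [3, 8, 18, 25, 29]
term2 docs: [5, 6, 10, 11, 12, 16, 25, 27, 30]
Union: [3, 5, 6, 8, 10, 11, 12, 16, 18, 25, 27, 29, 30]
|union| = 13

13


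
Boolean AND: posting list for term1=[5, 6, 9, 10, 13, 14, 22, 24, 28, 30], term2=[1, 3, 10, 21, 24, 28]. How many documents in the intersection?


Boolean AND: find intersection of posting lists
term1 docs: [5, 6, 9, 10, 13, 14, 22, 24, 28, 30]
term2 docs: [1, 3, 10, 21, 24, 28]
Intersection: [10, 24, 28]
|intersection| = 3

3


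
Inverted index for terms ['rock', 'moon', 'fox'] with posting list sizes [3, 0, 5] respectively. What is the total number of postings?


Summing posting list sizes:
'rock': 3 postings
'moon': 0 postings
'fox': 5 postings
Total = 3 + 0 + 5 = 8

8


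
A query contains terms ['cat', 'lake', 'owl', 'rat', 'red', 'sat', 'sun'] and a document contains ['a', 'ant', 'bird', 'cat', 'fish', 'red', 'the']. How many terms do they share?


Query terms: ['cat', 'lake', 'owl', 'rat', 'red', 'sat', 'sun']
Document terms: ['a', 'ant', 'bird', 'cat', 'fish', 'red', 'the']
Common terms: ['cat', 'red']
Overlap count = 2

2


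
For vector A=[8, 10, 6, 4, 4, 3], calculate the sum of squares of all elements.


|A|^2 = sum of squared components
A[0]^2 = 8^2 = 64
A[1]^2 = 10^2 = 100
A[2]^2 = 6^2 = 36
A[3]^2 = 4^2 = 16
A[4]^2 = 4^2 = 16
A[5]^2 = 3^2 = 9
Sum = 64 + 100 + 36 + 16 + 16 + 9 = 241

241


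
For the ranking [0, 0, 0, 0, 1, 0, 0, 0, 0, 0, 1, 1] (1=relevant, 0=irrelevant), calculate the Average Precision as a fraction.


Computing P@k for each relevant position:
Position 1: not relevant
Position 2: not relevant
Position 3: not relevant
Position 4: not relevant
Position 5: relevant, P@5 = 1/5 = 1/5
Position 6: not relevant
Position 7: not relevant
Position 8: not relevant
Position 9: not relevant
Position 10: not relevant
Position 11: relevant, P@11 = 2/11 = 2/11
Position 12: relevant, P@12 = 3/12 = 1/4
Sum of P@k = 1/5 + 2/11 + 1/4 = 139/220
AP = 139/220 / 3 = 139/660

139/660


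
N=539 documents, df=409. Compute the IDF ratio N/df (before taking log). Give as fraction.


IDF ratio = N / df
= 539 / 409
= 539/409

539/409


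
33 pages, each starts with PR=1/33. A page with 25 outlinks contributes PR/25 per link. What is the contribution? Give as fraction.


Initial PR = 1/33 = 1/33
Outlinks = 25
Contribution per link = PR / outlinks
= 1/33 / 25
= 1/825

1/825


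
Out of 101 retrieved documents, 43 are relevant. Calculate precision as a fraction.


Precision = relevant_retrieved / total_retrieved
= 43 / 101
= 43 / (43 + 58)
= 43/101

43/101


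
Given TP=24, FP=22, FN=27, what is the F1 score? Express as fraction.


F1 = 2 * P * R / (P + R)
P = TP/(TP+FP) = 24/46 = 12/23
R = TP/(TP+FN) = 24/51 = 8/17
2 * P * R = 2 * 12/23 * 8/17 = 192/391
P + R = 12/23 + 8/17 = 388/391
F1 = 192/391 / 388/391 = 48/97

48/97


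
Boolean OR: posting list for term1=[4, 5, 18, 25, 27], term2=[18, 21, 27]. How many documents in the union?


Boolean OR: find union of posting lists
term1 docs: [4, 5, 18, 25, 27]
term2 docs: [18, 21, 27]
Union: [4, 5, 18, 21, 25, 27]
|union| = 6

6


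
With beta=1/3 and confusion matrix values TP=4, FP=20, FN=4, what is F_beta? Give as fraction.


P = TP/(TP+FP) = 4/24 = 1/6
R = TP/(TP+FN) = 4/8 = 1/2
beta^2 = 1/3^2 = 1/9
(1 + beta^2) = 10/9
Numerator = (1+beta^2)*P*R = 5/54
Denominator = beta^2*P + R = 1/54 + 1/2 = 14/27
F_beta = 5/28

5/28


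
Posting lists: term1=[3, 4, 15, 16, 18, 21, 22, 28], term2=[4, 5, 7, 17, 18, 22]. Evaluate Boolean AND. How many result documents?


Boolean AND: find intersection of posting lists
term1 docs: [3, 4, 15, 16, 18, 21, 22, 28]
term2 docs: [4, 5, 7, 17, 18, 22]
Intersection: [4, 18, 22]
|intersection| = 3

3


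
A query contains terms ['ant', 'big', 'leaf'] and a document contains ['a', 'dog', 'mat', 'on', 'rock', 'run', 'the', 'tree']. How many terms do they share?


Query terms: ['ant', 'big', 'leaf']
Document terms: ['a', 'dog', 'mat', 'on', 'rock', 'run', 'the', 'tree']
Common terms: []
Overlap count = 0

0


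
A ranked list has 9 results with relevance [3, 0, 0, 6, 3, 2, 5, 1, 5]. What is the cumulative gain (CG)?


Cumulative Gain = sum of relevance scores
Position 1: rel=3, running sum=3
Position 2: rel=0, running sum=3
Position 3: rel=0, running sum=3
Position 4: rel=6, running sum=9
Position 5: rel=3, running sum=12
Position 6: rel=2, running sum=14
Position 7: rel=5, running sum=19
Position 8: rel=1, running sum=20
Position 9: rel=5, running sum=25
CG = 25

25


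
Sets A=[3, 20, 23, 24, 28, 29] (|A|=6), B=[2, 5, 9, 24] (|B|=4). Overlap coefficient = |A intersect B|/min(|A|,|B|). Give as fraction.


A intersect B = [24]
|A intersect B| = 1
min(|A|, |B|) = min(6, 4) = 4
Overlap = 1 / 4 = 1/4

1/4


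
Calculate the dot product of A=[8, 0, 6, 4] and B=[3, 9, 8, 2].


Dot product = sum of element-wise products
A[0]*B[0] = 8*3 = 24
A[1]*B[1] = 0*9 = 0
A[2]*B[2] = 6*8 = 48
A[3]*B[3] = 4*2 = 8
Sum = 24 + 0 + 48 + 8 = 80

80


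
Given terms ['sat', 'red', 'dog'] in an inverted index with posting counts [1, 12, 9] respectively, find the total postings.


Summing posting list sizes:
'sat': 1 postings
'red': 12 postings
'dog': 9 postings
Total = 1 + 12 + 9 = 22

22


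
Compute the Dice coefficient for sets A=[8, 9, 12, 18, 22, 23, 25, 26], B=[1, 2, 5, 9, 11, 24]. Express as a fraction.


A intersect B = [9]
|A intersect B| = 1
|A| = 8, |B| = 6
Dice = 2*1 / (8+6)
= 2 / 14 = 1/7

1/7


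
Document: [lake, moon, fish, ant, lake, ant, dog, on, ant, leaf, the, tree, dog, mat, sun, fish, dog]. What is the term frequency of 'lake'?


Document has 17 words
Scanning for 'lake':
Found at positions: [0, 4]
Count = 2

2


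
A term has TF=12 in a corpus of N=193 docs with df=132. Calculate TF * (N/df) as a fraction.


TF * (N/df)
= 12 * (193/132)
= 12 * 193/132
= 193/11

193/11


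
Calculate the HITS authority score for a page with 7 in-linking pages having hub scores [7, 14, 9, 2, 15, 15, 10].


Authority = sum of hub scores of in-linkers
In-link 1: hub score = 7
In-link 2: hub score = 14
In-link 3: hub score = 9
In-link 4: hub score = 2
In-link 5: hub score = 15
In-link 6: hub score = 15
In-link 7: hub score = 10
Authority = 7 + 14 + 9 + 2 + 15 + 15 + 10 = 72

72


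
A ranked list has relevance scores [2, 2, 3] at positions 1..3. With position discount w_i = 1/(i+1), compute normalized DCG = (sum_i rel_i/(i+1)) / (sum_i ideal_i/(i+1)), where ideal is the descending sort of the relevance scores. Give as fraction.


Position discount weights w_i = 1/(i+1) for i=1..3:
Weights = [1/2, 1/3, 1/4]
Actual relevance: [2, 2, 3]
DCG = 2/2 + 2/3 + 3/4 = 29/12
Ideal relevance (sorted desc): [3, 2, 2]
Ideal DCG = 3/2 + 2/3 + 2/4 = 8/3
nDCG = DCG / ideal_DCG = 29/12 / 8/3 = 29/32

29/32


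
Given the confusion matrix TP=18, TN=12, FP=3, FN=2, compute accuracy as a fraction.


Accuracy = (TP + TN) / (TP + TN + FP + FN)
TP + TN = 18 + 12 = 30
Total = 18 + 12 + 3 + 2 = 35
Accuracy = 30 / 35 = 6/7

6/7


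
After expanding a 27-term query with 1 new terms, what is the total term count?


Original terms: 27
Expansion terms: 1
Total = 27 + 1 = 28

28


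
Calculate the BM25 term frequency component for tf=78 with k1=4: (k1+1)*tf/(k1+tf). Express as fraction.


BM25 TF component = (k1+1)*tf / (k1+tf)
k1 = 4, tf = 78
Numerator = (4+1)*78 = 390
Denominator = 4 + 78 = 82
= 390/82 = 195/41

195/41


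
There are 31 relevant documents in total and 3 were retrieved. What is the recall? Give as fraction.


Recall = retrieved_relevant / total_relevant
= 3 / 31
= 3 / (3 + 28)
= 3/31

3/31


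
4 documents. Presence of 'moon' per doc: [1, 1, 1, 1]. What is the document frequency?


Checking each document for 'moon':
Doc 1: present
Doc 2: present
Doc 3: present
Doc 4: present
df = sum of presences = 1 + 1 + 1 + 1 = 4

4


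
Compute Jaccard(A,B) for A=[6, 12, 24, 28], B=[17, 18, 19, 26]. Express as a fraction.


A intersect B = []
|A intersect B| = 0
A union B = [6, 12, 17, 18, 19, 24, 26, 28]
|A union B| = 8
Jaccard = 0/8 = 0

0


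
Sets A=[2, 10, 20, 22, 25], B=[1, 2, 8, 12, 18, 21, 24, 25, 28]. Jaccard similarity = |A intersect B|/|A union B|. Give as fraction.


A intersect B = [2, 25]
|A intersect B| = 2
A union B = [1, 2, 8, 10, 12, 18, 20, 21, 22, 24, 25, 28]
|A union B| = 12
Jaccard = 2/12 = 1/6

1/6


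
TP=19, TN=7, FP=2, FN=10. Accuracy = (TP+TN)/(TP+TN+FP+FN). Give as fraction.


Accuracy = (TP + TN) / (TP + TN + FP + FN)
TP + TN = 19 + 7 = 26
Total = 19 + 7 + 2 + 10 = 38
Accuracy = 26 / 38 = 13/19

13/19


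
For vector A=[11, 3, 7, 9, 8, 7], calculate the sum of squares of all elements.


|A|^2 = sum of squared components
A[0]^2 = 11^2 = 121
A[1]^2 = 3^2 = 9
A[2]^2 = 7^2 = 49
A[3]^2 = 9^2 = 81
A[4]^2 = 8^2 = 64
A[5]^2 = 7^2 = 49
Sum = 121 + 9 + 49 + 81 + 64 + 49 = 373

373


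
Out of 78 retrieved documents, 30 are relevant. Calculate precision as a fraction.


Precision = relevant_retrieved / total_retrieved
= 30 / 78
= 30 / (30 + 48)
= 5/13

5/13


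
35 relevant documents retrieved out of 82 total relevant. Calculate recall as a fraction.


Recall = retrieved_relevant / total_relevant
= 35 / 82
= 35 / (35 + 47)
= 35/82

35/82


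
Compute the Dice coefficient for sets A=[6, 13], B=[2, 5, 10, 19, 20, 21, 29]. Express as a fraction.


A intersect B = []
|A intersect B| = 0
|A| = 2, |B| = 7
Dice = 2*0 / (2+7)
= 0 / 9 = 0

0


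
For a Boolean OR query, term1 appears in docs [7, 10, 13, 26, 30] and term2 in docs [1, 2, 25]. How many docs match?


Boolean OR: find union of posting lists
term1 docs: [7, 10, 13, 26, 30]
term2 docs: [1, 2, 25]
Union: [1, 2, 7, 10, 13, 25, 26, 30]
|union| = 8

8


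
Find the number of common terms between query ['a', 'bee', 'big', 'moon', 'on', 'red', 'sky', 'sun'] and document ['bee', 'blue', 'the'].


Query terms: ['a', 'bee', 'big', 'moon', 'on', 'red', 'sky', 'sun']
Document terms: ['bee', 'blue', 'the']
Common terms: ['bee']
Overlap count = 1

1


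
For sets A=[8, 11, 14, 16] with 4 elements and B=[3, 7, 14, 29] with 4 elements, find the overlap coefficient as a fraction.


A intersect B = [14]
|A intersect B| = 1
min(|A|, |B|) = min(4, 4) = 4
Overlap = 1 / 4 = 1/4

1/4


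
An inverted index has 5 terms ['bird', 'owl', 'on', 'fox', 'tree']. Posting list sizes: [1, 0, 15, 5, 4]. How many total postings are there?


Summing posting list sizes:
'bird': 1 postings
'owl': 0 postings
'on': 15 postings
'fox': 5 postings
'tree': 4 postings
Total = 1 + 0 + 15 + 5 + 4 = 25

25


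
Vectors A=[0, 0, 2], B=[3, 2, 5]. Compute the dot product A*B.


Dot product = sum of element-wise products
A[0]*B[0] = 0*3 = 0
A[1]*B[1] = 0*2 = 0
A[2]*B[2] = 2*5 = 10
Sum = 0 + 0 + 10 = 10

10


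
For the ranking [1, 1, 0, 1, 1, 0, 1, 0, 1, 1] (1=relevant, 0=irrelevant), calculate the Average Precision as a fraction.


Computing P@k for each relevant position:
Position 1: relevant, P@1 = 1/1 = 1
Position 2: relevant, P@2 = 2/2 = 1
Position 3: not relevant
Position 4: relevant, P@4 = 3/4 = 3/4
Position 5: relevant, P@5 = 4/5 = 4/5
Position 6: not relevant
Position 7: relevant, P@7 = 5/7 = 5/7
Position 8: not relevant
Position 9: relevant, P@9 = 6/9 = 2/3
Position 10: relevant, P@10 = 7/10 = 7/10
Sum of P@k = 1 + 1 + 3/4 + 4/5 + 5/7 + 2/3 + 7/10 = 473/84
AP = 473/84 / 7 = 473/588

473/588


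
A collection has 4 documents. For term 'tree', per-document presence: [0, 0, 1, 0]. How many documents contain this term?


Checking each document for 'tree':
Doc 1: absent
Doc 2: absent
Doc 3: present
Doc 4: absent
df = sum of presences = 0 + 0 + 1 + 0 = 1

1


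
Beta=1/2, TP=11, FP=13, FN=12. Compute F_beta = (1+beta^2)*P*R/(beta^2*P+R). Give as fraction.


P = TP/(TP+FP) = 11/24 = 11/24
R = TP/(TP+FN) = 11/23 = 11/23
beta^2 = 1/2^2 = 1/4
(1 + beta^2) = 5/4
Numerator = (1+beta^2)*P*R = 605/2208
Denominator = beta^2*P + R = 11/96 + 11/23 = 1309/2208
F_beta = 55/119

55/119


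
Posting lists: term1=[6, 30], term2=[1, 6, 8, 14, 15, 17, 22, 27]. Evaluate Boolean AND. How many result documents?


Boolean AND: find intersection of posting lists
term1 docs: [6, 30]
term2 docs: [1, 6, 8, 14, 15, 17, 22, 27]
Intersection: [6]
|intersection| = 1

1


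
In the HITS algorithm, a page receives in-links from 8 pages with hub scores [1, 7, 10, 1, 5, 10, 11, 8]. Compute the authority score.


Authority = sum of hub scores of in-linkers
In-link 1: hub score = 1
In-link 2: hub score = 7
In-link 3: hub score = 10
In-link 4: hub score = 1
In-link 5: hub score = 5
In-link 6: hub score = 10
In-link 7: hub score = 11
In-link 8: hub score = 8
Authority = 1 + 7 + 10 + 1 + 5 + 10 + 11 + 8 = 53

53


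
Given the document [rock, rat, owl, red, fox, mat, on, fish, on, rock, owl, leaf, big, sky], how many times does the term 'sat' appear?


Document has 14 words
Scanning for 'sat':
Term not found in document
Count = 0

0


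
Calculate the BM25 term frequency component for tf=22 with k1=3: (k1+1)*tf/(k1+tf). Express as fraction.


BM25 TF component = (k1+1)*tf / (k1+tf)
k1 = 3, tf = 22
Numerator = (3+1)*22 = 88
Denominator = 3 + 22 = 25
= 88/25 = 88/25

88/25


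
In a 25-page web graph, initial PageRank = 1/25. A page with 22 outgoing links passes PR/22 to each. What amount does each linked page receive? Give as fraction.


Initial PR = 1/25 = 1/25
Outlinks = 22
Contribution per link = PR / outlinks
= 1/25 / 22
= 1/550

1/550


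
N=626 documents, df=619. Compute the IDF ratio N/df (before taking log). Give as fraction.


IDF ratio = N / df
= 626 / 619
= 626/619

626/619


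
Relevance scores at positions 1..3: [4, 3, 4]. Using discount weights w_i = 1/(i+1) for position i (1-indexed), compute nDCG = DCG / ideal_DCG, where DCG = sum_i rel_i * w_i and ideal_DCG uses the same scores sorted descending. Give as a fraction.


Position discount weights w_i = 1/(i+1) for i=1..3:
Weights = [1/2, 1/3, 1/4]
Actual relevance: [4, 3, 4]
DCG = 4/2 + 3/3 + 4/4 = 4
Ideal relevance (sorted desc): [4, 4, 3]
Ideal DCG = 4/2 + 4/3 + 3/4 = 49/12
nDCG = DCG / ideal_DCG = 4 / 49/12 = 48/49

48/49


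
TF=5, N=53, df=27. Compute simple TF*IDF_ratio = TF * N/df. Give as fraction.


TF * (N/df)
= 5 * (53/27)
= 5 * 53/27
= 265/27

265/27


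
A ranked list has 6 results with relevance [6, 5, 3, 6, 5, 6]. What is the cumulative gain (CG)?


Cumulative Gain = sum of relevance scores
Position 1: rel=6, running sum=6
Position 2: rel=5, running sum=11
Position 3: rel=3, running sum=14
Position 4: rel=6, running sum=20
Position 5: rel=5, running sum=25
Position 6: rel=6, running sum=31
CG = 31

31


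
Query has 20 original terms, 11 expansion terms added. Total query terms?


Original terms: 20
Expansion terms: 11
Total = 20 + 11 = 31

31


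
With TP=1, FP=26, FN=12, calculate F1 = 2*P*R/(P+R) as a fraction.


F1 = 2 * P * R / (P + R)
P = TP/(TP+FP) = 1/27 = 1/27
R = TP/(TP+FN) = 1/13 = 1/13
2 * P * R = 2 * 1/27 * 1/13 = 2/351
P + R = 1/27 + 1/13 = 40/351
F1 = 2/351 / 40/351 = 1/20

1/20


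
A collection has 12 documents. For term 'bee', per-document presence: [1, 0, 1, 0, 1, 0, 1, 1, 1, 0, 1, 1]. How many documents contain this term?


Checking each document for 'bee':
Doc 1: present
Doc 2: absent
Doc 3: present
Doc 4: absent
Doc 5: present
Doc 6: absent
Doc 7: present
Doc 8: present
Doc 9: present
Doc 10: absent
Doc 11: present
Doc 12: present
df = sum of presences = 1 + 0 + 1 + 0 + 1 + 0 + 1 + 1 + 1 + 0 + 1 + 1 = 8

8


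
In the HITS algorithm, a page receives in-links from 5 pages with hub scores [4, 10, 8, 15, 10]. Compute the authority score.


Authority = sum of hub scores of in-linkers
In-link 1: hub score = 4
In-link 2: hub score = 10
In-link 3: hub score = 8
In-link 4: hub score = 15
In-link 5: hub score = 10
Authority = 4 + 10 + 8 + 15 + 10 = 47

47


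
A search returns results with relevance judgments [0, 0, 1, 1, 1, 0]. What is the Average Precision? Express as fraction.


Computing P@k for each relevant position:
Position 1: not relevant
Position 2: not relevant
Position 3: relevant, P@3 = 1/3 = 1/3
Position 4: relevant, P@4 = 2/4 = 1/2
Position 5: relevant, P@5 = 3/5 = 3/5
Position 6: not relevant
Sum of P@k = 1/3 + 1/2 + 3/5 = 43/30
AP = 43/30 / 3 = 43/90

43/90


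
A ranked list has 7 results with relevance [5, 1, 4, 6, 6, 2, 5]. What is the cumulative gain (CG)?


Cumulative Gain = sum of relevance scores
Position 1: rel=5, running sum=5
Position 2: rel=1, running sum=6
Position 3: rel=4, running sum=10
Position 4: rel=6, running sum=16
Position 5: rel=6, running sum=22
Position 6: rel=2, running sum=24
Position 7: rel=5, running sum=29
CG = 29

29


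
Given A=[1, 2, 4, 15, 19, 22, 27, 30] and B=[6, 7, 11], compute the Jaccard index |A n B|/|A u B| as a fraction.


A intersect B = []
|A intersect B| = 0
A union B = [1, 2, 4, 6, 7, 11, 15, 19, 22, 27, 30]
|A union B| = 11
Jaccard = 0/11 = 0

0


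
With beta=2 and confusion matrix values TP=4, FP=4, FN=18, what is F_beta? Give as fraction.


P = TP/(TP+FP) = 4/8 = 1/2
R = TP/(TP+FN) = 4/22 = 2/11
beta^2 = 2^2 = 4
(1 + beta^2) = 5
Numerator = (1+beta^2)*P*R = 5/11
Denominator = beta^2*P + R = 2 + 2/11 = 24/11
F_beta = 5/24

5/24


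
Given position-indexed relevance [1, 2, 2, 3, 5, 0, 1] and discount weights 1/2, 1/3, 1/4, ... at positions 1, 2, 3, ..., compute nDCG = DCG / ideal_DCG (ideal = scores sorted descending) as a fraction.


Position discount weights w_i = 1/(i+1) for i=1..7:
Weights = [1/2, 1/3, 1/4, 1/5, 1/6, 1/7, 1/8]
Actual relevance: [1, 2, 2, 3, 5, 0, 1]
DCG = 1/2 + 2/3 + 2/4 + 3/5 + 5/6 + 0/7 + 1/8 = 129/40
Ideal relevance (sorted desc): [5, 3, 2, 2, 1, 1, 0]
Ideal DCG = 5/2 + 3/3 + 2/4 + 2/5 + 1/6 + 1/7 + 0/8 = 989/210
nDCG = DCG / ideal_DCG = 129/40 / 989/210 = 63/92

63/92
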